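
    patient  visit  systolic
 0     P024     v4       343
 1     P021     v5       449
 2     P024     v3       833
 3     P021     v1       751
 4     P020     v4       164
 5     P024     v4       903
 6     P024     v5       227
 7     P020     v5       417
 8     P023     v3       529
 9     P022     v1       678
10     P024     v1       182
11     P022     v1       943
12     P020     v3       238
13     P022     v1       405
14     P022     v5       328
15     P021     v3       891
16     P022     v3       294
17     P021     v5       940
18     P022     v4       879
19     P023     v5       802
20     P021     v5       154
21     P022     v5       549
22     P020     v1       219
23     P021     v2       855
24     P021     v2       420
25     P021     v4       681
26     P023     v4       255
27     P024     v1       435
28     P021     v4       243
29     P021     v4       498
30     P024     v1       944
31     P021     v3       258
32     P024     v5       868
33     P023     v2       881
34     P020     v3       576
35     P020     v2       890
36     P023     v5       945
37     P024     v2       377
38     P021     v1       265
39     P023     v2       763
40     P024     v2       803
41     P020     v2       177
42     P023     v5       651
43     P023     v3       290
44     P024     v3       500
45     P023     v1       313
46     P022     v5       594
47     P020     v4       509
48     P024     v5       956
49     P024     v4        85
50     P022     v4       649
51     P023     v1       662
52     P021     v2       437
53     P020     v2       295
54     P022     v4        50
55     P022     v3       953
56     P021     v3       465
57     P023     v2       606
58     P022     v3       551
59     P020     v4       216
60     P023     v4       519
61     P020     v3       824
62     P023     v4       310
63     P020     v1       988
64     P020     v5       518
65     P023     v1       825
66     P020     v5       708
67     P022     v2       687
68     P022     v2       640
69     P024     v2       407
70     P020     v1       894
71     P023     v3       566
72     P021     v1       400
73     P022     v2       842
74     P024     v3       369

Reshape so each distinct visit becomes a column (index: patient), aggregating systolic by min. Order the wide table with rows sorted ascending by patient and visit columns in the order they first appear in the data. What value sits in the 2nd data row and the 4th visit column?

265

With rows sorted ascending by patient, row 2 is patient=P021. visit columns in first-appearance order: v4, v5, v3, v1, v2; column 4 is v1.
Long rows with patient=P021, visit=v1: min(751, 265, 400) = 265.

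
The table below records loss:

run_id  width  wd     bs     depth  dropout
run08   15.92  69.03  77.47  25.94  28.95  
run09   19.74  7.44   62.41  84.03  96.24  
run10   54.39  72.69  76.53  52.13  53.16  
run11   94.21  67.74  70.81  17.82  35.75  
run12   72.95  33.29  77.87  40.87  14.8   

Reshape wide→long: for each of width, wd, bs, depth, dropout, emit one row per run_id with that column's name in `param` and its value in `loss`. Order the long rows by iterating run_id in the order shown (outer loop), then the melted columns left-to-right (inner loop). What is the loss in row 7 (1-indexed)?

25 rows total (5 × 5). Row 7: index ⌊(7-1)/5⌋ = 1 into run_id → run09; (7-1) mod 5 = 1 into the melted columns → wd.
So row 7 is (run09, wd, 7.44); loss = 7.44.

7.44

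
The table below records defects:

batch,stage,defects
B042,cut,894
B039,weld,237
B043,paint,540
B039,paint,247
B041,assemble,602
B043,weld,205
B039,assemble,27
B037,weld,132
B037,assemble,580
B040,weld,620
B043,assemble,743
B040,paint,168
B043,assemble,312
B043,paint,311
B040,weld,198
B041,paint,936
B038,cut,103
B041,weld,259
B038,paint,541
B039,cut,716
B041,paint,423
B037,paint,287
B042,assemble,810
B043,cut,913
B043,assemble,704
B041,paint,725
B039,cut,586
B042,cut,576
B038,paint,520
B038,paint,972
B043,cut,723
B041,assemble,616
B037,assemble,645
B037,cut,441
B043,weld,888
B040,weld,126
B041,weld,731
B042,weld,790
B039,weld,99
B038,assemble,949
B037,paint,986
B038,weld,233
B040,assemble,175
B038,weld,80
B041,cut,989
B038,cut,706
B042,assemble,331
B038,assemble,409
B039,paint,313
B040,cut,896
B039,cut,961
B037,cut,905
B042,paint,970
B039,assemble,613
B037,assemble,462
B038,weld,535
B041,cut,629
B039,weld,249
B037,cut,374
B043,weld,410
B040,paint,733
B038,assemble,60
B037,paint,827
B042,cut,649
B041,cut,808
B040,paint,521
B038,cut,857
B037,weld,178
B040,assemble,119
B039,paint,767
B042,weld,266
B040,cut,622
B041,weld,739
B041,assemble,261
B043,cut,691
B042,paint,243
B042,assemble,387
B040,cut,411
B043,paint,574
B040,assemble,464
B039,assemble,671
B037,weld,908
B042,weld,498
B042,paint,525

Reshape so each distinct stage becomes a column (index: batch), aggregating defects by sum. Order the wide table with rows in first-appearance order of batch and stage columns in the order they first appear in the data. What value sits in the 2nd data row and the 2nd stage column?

With rows in first-appearance order of batch, row 2 is batch=B039. stage columns in first-appearance order: cut, weld, paint, assemble; column 2 is weld.
Long rows with batch=B039, stage=weld: 237 + 99 + 249 = 585.

585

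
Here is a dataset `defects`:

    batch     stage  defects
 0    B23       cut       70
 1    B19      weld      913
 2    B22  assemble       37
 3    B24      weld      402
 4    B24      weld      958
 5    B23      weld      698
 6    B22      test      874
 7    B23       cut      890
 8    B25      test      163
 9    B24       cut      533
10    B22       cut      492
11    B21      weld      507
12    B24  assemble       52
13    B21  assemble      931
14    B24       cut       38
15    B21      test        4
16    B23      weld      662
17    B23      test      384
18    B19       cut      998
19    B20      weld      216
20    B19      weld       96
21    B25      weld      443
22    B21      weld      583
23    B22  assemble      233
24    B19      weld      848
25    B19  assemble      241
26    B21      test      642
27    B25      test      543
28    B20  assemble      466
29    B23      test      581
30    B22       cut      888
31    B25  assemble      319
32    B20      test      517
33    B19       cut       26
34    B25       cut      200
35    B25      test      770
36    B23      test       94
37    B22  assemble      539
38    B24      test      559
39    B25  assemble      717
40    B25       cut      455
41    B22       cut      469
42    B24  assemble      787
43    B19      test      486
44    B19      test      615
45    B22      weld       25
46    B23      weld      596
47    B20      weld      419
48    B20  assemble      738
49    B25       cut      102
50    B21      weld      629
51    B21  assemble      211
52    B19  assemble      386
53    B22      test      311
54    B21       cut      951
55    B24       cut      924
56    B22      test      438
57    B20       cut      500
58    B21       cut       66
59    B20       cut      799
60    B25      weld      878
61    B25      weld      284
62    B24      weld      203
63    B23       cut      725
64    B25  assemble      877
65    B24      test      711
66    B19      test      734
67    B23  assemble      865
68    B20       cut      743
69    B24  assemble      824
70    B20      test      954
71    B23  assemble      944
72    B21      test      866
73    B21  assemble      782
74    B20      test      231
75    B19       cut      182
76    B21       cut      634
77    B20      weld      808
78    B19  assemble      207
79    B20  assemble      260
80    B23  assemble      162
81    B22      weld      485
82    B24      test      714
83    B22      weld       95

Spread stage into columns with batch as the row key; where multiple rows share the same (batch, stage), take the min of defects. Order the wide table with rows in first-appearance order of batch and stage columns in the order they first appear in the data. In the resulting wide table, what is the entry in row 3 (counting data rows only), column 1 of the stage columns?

469

With rows in first-appearance order of batch, row 3 is batch=B22. stage columns in first-appearance order: cut, weld, assemble, test; column 1 is cut.
Long rows with batch=B22, stage=cut: min(492, 888, 469) = 469.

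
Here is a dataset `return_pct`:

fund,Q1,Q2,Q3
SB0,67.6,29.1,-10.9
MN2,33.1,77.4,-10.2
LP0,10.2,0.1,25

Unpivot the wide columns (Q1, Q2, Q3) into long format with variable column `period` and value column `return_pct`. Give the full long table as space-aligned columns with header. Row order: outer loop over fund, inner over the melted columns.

fund  period  return_pct
SB0   Q1      67.6      
SB0   Q2      29.1      
SB0   Q3      -10.9     
MN2   Q1      33.1      
MN2   Q2      77.4      
MN2   Q3      -10.2     
LP0   Q1      10.2      
LP0   Q2      0.1       
LP0   Q3      25        

Each (fund, column) pair becomes one row: 3 × 3 = 9 rows.
For example, (SB0, Q1) → return_pct=67.6.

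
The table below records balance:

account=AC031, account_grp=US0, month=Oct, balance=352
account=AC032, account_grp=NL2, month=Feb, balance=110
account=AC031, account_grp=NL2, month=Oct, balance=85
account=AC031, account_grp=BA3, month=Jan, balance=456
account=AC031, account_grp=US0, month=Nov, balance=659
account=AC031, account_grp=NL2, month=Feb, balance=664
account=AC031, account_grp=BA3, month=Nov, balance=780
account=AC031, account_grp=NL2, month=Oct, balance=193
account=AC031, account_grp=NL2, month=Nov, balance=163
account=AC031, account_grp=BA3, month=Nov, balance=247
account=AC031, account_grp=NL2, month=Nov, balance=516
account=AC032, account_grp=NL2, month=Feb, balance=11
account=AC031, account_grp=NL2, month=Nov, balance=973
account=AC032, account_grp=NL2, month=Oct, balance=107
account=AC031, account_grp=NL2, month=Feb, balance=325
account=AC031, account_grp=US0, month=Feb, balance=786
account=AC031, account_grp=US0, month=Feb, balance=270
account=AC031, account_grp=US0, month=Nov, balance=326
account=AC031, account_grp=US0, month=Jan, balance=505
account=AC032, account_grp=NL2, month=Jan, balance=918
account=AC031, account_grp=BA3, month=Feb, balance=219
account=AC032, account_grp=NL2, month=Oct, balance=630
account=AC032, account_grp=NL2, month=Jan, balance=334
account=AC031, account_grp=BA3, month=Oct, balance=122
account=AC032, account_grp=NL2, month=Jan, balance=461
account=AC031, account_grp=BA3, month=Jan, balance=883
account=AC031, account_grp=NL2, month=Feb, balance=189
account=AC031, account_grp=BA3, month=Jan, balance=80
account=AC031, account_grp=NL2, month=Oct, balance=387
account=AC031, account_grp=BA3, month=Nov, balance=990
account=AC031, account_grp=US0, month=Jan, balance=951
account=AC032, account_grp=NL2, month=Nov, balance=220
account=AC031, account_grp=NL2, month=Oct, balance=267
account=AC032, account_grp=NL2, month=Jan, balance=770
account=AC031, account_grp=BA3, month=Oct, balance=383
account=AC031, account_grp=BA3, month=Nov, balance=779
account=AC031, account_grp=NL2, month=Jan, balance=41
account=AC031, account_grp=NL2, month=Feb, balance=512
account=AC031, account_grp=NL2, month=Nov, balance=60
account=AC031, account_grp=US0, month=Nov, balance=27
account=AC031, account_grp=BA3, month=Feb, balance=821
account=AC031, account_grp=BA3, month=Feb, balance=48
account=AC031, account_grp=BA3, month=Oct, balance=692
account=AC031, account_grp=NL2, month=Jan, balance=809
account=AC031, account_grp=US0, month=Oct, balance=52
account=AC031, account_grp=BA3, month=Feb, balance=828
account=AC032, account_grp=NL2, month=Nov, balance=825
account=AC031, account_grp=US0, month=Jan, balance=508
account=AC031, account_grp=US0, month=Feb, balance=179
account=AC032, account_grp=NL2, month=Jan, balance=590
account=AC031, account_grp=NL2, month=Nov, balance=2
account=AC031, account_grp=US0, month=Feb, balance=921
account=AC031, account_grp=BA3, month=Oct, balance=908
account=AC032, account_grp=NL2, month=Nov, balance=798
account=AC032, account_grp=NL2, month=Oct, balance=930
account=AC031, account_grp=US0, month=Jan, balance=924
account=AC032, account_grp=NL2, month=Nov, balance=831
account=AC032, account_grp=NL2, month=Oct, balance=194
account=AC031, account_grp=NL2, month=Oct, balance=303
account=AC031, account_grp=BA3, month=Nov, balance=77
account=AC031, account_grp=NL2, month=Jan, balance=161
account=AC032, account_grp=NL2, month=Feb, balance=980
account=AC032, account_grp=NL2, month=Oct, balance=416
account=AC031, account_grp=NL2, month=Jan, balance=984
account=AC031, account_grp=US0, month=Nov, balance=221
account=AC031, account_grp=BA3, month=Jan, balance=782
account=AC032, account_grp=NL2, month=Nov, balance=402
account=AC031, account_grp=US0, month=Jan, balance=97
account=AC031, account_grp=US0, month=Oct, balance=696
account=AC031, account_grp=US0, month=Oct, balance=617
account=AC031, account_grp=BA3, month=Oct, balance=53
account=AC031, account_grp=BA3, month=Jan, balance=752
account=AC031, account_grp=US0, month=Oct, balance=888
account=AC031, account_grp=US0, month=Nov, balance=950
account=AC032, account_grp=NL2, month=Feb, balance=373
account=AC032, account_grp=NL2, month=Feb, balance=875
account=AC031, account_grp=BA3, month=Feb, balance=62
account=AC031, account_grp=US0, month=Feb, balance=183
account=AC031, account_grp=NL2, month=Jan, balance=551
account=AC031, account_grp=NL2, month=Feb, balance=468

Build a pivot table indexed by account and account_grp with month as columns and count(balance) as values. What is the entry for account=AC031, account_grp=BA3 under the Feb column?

Rows with account=AC031, account_grp=BA3 and month=Feb: balance values are 219, 821, 48, 828, 62.
5 rows match — count = 5.

5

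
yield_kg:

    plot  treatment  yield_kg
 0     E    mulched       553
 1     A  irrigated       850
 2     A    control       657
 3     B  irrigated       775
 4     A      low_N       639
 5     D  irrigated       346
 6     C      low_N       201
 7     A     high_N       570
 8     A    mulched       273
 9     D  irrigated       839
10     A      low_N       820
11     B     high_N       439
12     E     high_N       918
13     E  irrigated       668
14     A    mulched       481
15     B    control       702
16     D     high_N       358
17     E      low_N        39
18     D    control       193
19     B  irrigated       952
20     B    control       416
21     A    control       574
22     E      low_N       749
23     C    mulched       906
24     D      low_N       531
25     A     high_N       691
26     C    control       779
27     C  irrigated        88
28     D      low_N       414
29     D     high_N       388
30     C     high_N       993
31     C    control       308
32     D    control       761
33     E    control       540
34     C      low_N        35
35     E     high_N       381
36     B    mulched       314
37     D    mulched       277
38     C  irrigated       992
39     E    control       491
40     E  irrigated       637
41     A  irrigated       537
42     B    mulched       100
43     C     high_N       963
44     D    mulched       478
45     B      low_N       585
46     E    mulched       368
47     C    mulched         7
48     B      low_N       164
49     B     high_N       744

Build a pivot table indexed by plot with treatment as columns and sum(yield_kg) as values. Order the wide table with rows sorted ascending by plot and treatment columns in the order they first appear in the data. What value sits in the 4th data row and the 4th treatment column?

With rows sorted ascending by plot, row 4 is plot=D. treatment columns in first-appearance order: mulched, irrigated, control, low_N, high_N; column 4 is low_N.
Long rows with plot=D, treatment=low_N: 531 + 414 = 945.

945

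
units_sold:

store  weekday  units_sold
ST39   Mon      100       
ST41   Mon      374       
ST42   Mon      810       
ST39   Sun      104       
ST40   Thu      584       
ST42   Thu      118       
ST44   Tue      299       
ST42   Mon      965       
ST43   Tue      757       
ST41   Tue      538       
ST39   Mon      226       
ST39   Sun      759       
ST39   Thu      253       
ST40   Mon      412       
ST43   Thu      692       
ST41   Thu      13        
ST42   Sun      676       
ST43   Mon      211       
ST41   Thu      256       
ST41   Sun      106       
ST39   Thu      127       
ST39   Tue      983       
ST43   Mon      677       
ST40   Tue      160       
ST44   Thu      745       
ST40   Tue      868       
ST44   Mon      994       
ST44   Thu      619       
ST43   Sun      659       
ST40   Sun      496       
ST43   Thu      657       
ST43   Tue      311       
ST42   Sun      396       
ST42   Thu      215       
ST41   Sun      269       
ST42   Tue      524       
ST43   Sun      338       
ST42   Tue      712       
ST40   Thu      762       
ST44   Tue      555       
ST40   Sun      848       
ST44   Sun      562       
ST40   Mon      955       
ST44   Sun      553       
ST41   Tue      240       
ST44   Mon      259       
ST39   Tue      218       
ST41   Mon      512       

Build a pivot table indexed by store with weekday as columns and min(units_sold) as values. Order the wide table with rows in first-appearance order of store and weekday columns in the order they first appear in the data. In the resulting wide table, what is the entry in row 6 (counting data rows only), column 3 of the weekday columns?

657

With rows in first-appearance order of store, row 6 is store=ST43. weekday columns in first-appearance order: Mon, Sun, Thu, Tue; column 3 is Thu.
Long rows with store=ST43, weekday=Thu: min(692, 657) = 657.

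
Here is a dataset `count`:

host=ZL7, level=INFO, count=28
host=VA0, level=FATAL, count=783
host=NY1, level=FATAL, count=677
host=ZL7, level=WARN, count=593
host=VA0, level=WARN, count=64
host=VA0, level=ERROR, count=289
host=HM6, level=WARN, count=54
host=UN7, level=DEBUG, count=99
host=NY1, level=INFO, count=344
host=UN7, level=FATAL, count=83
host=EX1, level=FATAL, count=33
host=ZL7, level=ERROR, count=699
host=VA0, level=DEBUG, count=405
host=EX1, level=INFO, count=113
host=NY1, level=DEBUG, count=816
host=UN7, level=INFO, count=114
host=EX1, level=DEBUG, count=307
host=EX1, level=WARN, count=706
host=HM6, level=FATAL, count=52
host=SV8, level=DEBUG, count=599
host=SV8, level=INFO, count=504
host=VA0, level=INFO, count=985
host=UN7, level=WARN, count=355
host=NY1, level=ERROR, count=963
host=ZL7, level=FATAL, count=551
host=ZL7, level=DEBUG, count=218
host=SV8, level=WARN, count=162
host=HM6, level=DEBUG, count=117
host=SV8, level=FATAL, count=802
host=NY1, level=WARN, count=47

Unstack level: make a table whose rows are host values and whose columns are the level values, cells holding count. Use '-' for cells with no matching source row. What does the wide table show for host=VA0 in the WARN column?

64

The long row with host=VA0, level=WARN has count=64.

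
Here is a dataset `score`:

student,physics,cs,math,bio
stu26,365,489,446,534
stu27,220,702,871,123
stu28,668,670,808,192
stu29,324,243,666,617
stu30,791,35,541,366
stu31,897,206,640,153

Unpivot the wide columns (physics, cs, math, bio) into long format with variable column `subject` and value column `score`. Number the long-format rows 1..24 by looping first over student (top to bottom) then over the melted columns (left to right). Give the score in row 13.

24 rows total (6 × 4). Row 13: index ⌊(13-1)/4⌋ = 3 into student → stu29; (13-1) mod 4 = 0 into the melted columns → physics.
So row 13 is (stu29, physics, 324); score = 324.

324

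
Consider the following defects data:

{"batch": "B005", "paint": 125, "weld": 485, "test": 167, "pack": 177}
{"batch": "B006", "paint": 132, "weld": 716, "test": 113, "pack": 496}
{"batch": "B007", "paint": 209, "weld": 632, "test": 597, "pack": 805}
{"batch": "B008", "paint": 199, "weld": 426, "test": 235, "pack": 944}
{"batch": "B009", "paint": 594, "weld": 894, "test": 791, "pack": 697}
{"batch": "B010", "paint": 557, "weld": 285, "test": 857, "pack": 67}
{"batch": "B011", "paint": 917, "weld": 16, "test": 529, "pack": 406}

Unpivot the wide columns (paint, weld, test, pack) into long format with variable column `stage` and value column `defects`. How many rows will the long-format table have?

28

7 batch values × 4 melted columns = 28 rows.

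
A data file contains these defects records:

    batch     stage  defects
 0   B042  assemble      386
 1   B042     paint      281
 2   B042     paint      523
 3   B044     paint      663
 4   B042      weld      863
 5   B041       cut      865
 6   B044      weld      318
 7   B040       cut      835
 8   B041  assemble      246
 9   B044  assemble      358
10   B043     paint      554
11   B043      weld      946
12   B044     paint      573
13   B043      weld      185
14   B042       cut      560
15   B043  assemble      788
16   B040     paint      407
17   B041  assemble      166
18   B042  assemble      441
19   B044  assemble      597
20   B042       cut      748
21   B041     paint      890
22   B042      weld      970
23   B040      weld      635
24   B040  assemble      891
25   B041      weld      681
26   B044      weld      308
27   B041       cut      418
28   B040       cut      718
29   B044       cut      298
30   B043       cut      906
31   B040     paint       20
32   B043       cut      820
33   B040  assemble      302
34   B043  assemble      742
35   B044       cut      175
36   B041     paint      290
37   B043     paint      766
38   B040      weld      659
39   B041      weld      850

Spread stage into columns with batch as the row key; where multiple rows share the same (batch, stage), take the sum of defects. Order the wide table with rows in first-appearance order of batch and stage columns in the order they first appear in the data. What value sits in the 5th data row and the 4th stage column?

1726

With rows in first-appearance order of batch, row 5 is batch=B043. stage columns in first-appearance order: assemble, paint, weld, cut; column 4 is cut.
Long rows with batch=B043, stage=cut: 906 + 820 = 1726.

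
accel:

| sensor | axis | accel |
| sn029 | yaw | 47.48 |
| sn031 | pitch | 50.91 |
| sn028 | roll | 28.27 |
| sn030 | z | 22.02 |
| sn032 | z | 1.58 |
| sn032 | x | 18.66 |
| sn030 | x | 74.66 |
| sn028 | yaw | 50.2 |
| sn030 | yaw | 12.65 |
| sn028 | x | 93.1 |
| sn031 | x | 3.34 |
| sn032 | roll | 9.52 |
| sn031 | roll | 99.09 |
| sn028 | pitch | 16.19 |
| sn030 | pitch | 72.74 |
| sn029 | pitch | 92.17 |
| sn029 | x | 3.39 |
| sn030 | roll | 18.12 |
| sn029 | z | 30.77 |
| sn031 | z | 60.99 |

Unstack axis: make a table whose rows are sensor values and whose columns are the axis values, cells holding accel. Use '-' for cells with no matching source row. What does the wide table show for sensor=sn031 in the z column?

The long row with sensor=sn031, axis=z has accel=60.99.

60.99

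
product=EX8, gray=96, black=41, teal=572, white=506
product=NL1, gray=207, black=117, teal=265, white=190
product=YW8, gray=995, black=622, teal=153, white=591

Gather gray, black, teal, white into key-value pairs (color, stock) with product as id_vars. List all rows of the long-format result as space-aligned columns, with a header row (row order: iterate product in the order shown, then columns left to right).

Each (product, column) pair becomes one row: 3 × 4 = 12 rows.
For example, (EX8, gray) → stock=96.

product  color  stock
EX8      gray   96   
EX8      black  41   
EX8      teal   572  
EX8      white  506  
NL1      gray   207  
NL1      black  117  
NL1      teal   265  
NL1      white  190  
YW8      gray   995  
YW8      black  622  
YW8      teal   153  
YW8      white  591  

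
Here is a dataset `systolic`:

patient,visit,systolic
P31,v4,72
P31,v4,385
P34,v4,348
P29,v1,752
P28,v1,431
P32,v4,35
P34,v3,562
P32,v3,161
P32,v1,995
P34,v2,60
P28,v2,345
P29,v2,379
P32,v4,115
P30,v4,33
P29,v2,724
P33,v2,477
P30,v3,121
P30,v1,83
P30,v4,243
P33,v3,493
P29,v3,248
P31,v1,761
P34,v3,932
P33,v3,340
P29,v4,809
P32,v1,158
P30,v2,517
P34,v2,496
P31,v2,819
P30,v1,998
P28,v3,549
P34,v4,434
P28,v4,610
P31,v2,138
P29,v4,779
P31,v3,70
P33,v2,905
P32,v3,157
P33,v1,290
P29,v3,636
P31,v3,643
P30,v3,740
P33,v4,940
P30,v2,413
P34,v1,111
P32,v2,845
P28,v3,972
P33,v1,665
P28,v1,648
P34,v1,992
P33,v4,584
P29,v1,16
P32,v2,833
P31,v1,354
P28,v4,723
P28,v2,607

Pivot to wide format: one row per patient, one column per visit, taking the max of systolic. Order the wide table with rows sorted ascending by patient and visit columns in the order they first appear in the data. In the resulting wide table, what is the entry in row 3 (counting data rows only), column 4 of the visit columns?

517

With rows sorted ascending by patient, row 3 is patient=P30. visit columns in first-appearance order: v4, v1, v3, v2; column 4 is v2.
Long rows with patient=P30, visit=v2: max(517, 413) = 517.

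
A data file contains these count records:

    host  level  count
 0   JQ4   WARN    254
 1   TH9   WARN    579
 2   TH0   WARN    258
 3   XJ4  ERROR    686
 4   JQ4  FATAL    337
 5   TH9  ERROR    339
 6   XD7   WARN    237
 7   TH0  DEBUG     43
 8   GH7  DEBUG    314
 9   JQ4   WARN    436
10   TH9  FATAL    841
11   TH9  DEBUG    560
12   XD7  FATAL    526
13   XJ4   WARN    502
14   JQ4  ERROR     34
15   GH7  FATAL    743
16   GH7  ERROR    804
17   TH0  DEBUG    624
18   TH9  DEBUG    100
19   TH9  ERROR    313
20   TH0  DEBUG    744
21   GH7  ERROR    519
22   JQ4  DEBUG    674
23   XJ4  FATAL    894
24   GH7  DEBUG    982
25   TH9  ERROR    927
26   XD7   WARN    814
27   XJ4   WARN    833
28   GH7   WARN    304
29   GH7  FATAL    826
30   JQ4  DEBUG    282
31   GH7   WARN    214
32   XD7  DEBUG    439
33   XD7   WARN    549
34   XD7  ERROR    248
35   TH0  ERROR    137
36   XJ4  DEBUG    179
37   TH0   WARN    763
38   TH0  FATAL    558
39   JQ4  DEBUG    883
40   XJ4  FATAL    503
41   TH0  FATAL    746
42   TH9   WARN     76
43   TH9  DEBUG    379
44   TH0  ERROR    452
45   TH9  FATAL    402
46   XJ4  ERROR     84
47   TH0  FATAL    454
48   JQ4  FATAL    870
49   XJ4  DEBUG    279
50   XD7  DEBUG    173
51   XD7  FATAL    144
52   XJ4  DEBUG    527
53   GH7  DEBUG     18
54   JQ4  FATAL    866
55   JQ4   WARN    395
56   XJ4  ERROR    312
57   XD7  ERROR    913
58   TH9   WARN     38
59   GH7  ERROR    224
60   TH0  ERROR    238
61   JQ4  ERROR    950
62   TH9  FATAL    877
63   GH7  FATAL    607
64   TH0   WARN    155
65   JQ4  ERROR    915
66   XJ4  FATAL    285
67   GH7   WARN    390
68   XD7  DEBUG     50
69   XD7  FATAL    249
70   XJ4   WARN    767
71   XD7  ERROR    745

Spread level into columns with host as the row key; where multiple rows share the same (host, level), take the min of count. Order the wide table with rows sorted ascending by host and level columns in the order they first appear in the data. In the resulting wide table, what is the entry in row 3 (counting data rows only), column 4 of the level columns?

43

With rows sorted ascending by host, row 3 is host=TH0. level columns in first-appearance order: WARN, ERROR, FATAL, DEBUG; column 4 is DEBUG.
Long rows with host=TH0, level=DEBUG: min(43, 624, 744) = 43.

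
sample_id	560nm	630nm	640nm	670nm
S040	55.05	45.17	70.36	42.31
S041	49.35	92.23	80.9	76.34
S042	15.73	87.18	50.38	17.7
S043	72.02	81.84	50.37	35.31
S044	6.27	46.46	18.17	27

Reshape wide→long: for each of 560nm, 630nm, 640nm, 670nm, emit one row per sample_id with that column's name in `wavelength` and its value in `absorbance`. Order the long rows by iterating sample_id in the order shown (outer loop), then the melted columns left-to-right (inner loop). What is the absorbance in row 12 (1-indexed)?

20 rows total (5 × 4). Row 12: index ⌊(12-1)/4⌋ = 2 into sample_id → S042; (12-1) mod 4 = 3 into the melted columns → 670nm.
So row 12 is (S042, 670nm, 17.7); absorbance = 17.7.

17.7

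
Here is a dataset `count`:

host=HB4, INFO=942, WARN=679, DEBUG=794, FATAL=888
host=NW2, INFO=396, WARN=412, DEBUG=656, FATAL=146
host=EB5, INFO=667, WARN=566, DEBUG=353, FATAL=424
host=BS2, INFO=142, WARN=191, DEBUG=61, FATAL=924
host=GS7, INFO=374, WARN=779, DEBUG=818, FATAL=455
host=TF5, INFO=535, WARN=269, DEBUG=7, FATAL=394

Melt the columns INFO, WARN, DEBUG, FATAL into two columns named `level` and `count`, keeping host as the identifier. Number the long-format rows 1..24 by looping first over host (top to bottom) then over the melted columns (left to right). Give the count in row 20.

455

24 rows total (6 × 4). Row 20: index ⌊(20-1)/4⌋ = 4 into host → GS7; (20-1) mod 4 = 3 into the melted columns → FATAL.
So row 20 is (GS7, FATAL, 455); count = 455.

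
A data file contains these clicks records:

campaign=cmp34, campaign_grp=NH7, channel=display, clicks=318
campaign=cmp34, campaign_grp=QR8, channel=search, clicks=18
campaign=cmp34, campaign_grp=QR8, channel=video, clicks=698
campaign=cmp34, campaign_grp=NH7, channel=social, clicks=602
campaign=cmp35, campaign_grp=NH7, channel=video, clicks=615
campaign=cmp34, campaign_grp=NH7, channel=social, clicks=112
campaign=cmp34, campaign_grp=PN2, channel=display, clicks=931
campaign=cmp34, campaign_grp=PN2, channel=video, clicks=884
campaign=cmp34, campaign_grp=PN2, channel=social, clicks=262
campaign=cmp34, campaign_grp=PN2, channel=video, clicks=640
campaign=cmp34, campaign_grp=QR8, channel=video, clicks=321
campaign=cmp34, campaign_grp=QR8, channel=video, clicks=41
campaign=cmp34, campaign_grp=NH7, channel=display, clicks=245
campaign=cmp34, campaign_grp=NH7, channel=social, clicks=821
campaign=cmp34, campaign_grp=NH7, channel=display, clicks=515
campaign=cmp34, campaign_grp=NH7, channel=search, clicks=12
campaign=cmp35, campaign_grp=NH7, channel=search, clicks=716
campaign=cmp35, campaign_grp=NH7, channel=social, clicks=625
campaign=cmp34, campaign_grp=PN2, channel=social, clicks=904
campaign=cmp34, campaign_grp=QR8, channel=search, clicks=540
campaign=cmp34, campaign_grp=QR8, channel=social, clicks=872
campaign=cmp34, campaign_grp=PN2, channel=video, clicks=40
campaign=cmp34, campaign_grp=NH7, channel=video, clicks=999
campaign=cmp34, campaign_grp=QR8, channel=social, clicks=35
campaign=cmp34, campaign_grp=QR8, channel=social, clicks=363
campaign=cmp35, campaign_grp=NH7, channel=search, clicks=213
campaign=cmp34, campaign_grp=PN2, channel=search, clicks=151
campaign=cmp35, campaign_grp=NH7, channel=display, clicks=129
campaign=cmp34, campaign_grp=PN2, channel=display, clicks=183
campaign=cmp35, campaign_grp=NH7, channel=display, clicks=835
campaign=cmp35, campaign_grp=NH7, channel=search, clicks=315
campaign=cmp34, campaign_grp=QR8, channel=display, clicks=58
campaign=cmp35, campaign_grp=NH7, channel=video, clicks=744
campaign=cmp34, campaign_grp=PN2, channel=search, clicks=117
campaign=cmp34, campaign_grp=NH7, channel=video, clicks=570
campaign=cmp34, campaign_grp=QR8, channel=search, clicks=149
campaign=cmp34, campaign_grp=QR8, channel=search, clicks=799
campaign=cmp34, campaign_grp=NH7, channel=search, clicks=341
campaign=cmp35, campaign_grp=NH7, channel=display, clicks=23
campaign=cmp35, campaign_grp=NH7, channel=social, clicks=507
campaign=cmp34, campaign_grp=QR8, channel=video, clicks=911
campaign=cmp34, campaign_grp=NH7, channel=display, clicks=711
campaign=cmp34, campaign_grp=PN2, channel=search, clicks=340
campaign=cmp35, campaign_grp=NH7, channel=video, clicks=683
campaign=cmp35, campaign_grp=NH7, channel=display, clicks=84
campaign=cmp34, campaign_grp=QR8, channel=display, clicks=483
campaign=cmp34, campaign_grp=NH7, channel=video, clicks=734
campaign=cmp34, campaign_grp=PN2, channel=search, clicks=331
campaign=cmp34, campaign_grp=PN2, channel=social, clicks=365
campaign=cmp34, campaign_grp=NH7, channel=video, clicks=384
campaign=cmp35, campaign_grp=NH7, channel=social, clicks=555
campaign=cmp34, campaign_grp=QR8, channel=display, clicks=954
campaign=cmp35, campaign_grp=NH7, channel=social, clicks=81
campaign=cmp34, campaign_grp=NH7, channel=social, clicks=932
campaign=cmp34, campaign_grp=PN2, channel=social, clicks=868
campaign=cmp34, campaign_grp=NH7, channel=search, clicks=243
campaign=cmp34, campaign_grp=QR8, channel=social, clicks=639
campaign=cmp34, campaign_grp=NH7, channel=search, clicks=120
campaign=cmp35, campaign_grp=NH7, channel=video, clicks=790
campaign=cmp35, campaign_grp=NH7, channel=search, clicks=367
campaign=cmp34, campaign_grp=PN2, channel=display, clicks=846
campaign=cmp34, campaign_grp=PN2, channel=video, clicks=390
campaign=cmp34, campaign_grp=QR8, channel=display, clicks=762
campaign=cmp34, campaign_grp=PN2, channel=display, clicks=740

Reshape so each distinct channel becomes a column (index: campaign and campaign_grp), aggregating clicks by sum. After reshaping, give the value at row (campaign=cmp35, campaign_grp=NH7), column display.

Rows with campaign=cmp35, campaign_grp=NH7 and channel=display: clicks values are 129, 835, 23, 84.
129 + 835 + 23 + 84 = 1071.

1071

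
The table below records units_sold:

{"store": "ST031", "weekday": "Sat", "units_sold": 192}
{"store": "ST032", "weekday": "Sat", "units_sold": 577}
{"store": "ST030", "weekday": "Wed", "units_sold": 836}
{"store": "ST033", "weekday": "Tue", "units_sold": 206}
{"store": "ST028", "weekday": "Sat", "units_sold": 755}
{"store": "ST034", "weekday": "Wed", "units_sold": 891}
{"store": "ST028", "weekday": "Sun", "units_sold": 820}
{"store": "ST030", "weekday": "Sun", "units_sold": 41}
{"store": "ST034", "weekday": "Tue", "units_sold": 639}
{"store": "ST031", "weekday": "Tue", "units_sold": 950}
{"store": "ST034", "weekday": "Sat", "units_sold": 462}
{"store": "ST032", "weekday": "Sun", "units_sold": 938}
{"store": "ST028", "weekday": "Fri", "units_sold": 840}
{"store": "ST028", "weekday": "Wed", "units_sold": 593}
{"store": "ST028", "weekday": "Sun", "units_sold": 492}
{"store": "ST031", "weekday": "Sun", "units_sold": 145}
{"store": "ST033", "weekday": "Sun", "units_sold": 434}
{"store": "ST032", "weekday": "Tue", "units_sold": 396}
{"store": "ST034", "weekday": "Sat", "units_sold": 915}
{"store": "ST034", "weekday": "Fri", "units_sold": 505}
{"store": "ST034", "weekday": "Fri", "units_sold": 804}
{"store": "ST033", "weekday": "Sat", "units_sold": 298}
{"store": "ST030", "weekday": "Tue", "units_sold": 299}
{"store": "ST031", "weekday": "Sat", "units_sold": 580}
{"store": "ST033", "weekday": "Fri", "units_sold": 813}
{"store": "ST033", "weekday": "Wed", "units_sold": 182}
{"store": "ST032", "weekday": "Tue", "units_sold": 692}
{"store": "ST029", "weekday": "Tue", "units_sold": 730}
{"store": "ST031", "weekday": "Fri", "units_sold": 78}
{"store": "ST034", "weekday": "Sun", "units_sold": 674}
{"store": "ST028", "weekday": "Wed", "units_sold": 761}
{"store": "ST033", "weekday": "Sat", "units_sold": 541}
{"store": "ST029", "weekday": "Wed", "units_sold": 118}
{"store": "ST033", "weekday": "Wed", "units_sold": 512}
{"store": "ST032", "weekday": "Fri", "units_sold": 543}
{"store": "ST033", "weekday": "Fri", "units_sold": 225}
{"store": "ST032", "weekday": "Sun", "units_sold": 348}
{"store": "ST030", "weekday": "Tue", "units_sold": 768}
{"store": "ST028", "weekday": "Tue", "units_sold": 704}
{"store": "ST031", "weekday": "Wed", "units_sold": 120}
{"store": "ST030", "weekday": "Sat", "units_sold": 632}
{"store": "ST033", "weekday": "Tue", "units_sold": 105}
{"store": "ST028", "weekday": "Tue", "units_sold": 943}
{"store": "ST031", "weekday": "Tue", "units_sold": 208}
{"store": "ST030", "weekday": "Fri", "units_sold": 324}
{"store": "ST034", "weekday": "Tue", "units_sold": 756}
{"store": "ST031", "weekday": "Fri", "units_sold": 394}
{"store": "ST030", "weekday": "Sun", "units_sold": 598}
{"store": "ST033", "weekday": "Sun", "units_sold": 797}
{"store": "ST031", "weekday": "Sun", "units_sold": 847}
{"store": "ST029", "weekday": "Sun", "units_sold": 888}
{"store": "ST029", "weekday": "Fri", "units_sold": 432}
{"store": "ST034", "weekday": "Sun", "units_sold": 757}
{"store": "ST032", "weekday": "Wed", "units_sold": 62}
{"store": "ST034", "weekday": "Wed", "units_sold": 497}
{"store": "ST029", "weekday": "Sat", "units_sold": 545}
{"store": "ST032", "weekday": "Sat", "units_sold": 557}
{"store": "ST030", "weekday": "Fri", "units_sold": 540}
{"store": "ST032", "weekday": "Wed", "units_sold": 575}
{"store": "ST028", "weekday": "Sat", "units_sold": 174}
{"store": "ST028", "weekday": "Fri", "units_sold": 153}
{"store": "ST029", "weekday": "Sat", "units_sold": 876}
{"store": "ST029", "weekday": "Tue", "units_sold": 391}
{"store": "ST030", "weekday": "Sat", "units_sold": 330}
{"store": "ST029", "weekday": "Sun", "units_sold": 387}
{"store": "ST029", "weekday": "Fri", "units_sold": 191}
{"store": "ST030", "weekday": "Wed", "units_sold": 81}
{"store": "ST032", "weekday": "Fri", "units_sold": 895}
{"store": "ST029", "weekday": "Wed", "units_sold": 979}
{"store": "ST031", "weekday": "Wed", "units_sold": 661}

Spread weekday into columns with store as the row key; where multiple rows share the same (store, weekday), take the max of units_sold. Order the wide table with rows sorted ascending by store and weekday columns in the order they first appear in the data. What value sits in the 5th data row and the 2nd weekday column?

575

With rows sorted ascending by store, row 5 is store=ST032. weekday columns in first-appearance order: Sat, Wed, Tue, Sun, Fri; column 2 is Wed.
Long rows with store=ST032, weekday=Wed: max(62, 575) = 575.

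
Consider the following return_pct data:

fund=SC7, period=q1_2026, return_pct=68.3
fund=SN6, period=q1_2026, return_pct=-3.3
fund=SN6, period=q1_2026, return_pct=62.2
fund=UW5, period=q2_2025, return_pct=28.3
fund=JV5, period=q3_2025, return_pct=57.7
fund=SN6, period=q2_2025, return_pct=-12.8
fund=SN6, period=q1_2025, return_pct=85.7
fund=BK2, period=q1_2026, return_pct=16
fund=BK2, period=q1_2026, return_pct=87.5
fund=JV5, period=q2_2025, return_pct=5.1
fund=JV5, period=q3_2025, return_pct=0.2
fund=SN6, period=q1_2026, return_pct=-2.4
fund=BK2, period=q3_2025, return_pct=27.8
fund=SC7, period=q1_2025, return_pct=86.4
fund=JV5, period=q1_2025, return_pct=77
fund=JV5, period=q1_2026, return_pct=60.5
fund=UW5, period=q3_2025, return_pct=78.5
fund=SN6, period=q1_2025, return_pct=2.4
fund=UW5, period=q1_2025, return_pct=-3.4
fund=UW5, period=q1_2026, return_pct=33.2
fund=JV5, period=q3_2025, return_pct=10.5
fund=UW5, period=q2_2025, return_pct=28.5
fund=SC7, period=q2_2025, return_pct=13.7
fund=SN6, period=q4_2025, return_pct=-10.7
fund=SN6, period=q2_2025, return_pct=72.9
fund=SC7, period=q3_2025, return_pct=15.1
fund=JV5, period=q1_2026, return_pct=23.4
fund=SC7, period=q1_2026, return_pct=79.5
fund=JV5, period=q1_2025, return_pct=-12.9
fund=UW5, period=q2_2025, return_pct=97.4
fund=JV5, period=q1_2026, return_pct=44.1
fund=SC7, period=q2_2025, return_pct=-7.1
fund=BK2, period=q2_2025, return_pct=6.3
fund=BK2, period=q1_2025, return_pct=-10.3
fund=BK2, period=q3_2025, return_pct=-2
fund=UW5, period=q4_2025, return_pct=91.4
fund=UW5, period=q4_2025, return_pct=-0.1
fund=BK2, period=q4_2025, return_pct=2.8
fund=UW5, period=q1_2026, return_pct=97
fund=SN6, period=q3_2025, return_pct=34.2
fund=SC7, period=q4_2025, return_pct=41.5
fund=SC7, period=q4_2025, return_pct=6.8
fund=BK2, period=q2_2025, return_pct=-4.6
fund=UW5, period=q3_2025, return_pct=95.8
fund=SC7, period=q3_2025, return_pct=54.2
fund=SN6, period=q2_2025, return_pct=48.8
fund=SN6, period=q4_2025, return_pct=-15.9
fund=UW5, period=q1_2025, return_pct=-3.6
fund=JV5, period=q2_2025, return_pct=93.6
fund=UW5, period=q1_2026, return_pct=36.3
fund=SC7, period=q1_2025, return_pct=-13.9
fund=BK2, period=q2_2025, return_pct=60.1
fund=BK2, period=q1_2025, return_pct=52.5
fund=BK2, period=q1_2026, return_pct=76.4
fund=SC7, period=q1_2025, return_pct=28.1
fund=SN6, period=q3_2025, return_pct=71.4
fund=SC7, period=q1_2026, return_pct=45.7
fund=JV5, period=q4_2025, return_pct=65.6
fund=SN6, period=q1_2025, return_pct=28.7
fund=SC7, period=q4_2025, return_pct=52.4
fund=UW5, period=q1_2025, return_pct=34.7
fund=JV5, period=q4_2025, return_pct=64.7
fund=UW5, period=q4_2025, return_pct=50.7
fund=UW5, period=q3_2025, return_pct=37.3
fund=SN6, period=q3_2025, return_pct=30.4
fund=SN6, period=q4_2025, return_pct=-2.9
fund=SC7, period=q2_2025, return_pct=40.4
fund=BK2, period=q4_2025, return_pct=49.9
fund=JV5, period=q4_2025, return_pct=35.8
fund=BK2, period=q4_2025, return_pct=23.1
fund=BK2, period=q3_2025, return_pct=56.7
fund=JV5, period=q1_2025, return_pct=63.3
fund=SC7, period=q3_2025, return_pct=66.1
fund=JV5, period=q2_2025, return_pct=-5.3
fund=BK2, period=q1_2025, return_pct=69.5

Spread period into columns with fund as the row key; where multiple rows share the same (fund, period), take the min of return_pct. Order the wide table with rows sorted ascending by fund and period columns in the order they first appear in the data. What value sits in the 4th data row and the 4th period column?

2.4

With rows sorted ascending by fund, row 4 is fund=SN6. period columns in first-appearance order: q1_2026, q2_2025, q3_2025, q1_2025, q4_2025; column 4 is q1_2025.
Long rows with fund=SN6, period=q1_2025: min(85.7, 2.4, 28.7) = 2.4.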